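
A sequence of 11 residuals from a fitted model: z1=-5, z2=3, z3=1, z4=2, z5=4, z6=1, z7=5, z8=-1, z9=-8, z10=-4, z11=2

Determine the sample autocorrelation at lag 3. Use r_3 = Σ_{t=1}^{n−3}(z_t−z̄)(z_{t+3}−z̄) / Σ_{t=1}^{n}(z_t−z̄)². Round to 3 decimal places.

Mean z̄ = (-5 + 3 + 1 + 2 + 4 + 1 + 5 − 1 − 8 − 4 + 2)/11 = 0.0000
Numerator Σ_{t=1}^{8}(z_t−z̄)(z_{t+3}−z̄) = -21.0000
Denominator Σ(z_t−z̄)² = 166.0000
r_3 = -21.0000 / 166.0000 = -0.127

-0.127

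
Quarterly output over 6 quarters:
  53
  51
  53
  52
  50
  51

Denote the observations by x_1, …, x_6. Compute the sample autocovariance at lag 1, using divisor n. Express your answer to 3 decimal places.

-0.130

Mean x̄ = (53 + 51 + 53 + 52 + 50 + 51)/6 = 51.6667
Σ_{t=1}^{5}(x_t−x̄)(x_{t+1}−x̄) = -0.7778
γ_1 = -0.7778 / 6 = -0.130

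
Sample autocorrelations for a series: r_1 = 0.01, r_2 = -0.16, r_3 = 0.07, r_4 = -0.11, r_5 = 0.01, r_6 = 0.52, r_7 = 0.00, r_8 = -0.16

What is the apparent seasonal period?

6

The largest autocorrelation is r_6 = 0.52; the remaining lags stay at or below 0.07.
The dominant spike at lag 6 indicates a seasonal period of 6.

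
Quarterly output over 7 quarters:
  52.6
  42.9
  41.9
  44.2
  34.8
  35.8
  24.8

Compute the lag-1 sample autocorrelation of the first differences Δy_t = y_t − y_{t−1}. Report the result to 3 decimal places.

-0.489

First differences Δy: -9.7, -1.0, 2.3, -9.4, 1.0, -11.0
Mean of differences = -4.6333
Numerator Σ(Δy_t−Δȳ)(Δy_{t+1}−Δȳ) = -88.9844
Denominator Σ(Δy_t−Δȳ)² = 181.9333
r_1(Δy) = -88.9844 / 181.9333 = -0.489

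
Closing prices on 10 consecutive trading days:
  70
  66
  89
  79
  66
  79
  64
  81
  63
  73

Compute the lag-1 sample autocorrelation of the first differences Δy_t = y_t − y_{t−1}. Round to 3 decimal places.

-0.675

First differences Δy: -4, 23, -10, -13, 13, -15, 17, -18, 10
Mean of differences = 0.3333
Numerator Σ(Δy_t−Δȳ)(Δy_{t+1}−Δȳ) = -1296.1111
Denominator Σ(Δy_t−Δȳ)² = 1920.0000
r_1(Δy) = -1296.1111 / 1920.0000 = -0.675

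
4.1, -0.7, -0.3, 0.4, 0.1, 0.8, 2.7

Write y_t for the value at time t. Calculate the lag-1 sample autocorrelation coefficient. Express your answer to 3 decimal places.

-0.100

Mean ȳ = (4.1 − 0.7 − 0.3 + 0.4 + 0.1 + 0.8 + 2.7)/7 = 1.0143
Deviations from mean: 3.0857, -1.7143, -1.3143, -0.6143, -0.9143, -0.2143, 1.6857
Σ(y_t−ȳ)(y_{t+1}−ȳ) = (-5.2898) + (2.2531) + (0.8073) + (0.5616) + (0.1959) + (-0.3612) = -1.8331
Denominator Σ(y_t−ȳ)² = 18.2886
r_1 = -1.8331 / 18.2886 = -0.100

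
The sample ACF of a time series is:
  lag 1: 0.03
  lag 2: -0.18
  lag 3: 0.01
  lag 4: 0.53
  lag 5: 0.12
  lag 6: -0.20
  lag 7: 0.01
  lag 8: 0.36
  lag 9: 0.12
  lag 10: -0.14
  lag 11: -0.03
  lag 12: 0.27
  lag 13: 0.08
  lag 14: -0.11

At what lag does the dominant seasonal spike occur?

4

The largest autocorrelation is r_4 = 0.53, with weaker echoes at lags 8 (0.36) and 12 (0.27); the remaining lags stay at or below 0.12.
The dominant spike at lag 4 indicates a seasonal period of 4.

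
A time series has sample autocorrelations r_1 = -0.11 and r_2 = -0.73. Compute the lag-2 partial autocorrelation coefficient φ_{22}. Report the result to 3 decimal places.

-0.751

φ_{22} = (r_2 − r_1²) / (1 − r_1²)
r_1² = (-0.11)² = 0.0121
Numerator = -0.73 − 0.0121 = -0.7421; denominator = 1 − 0.0121 = 0.9879
φ_{22} = -0.7421 / 0.9879 = -0.751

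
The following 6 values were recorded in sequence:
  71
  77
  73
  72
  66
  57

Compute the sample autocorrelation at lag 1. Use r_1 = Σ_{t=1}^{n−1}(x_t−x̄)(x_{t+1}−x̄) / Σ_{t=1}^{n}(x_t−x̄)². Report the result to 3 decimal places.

Mean x̄ = (71 + 77 + 73 + 72 + 66 + 57)/6 = 69.3333
Deviations from mean: 1.6667, 7.6667, 3.6667, 2.6667, -3.3333, -12.3333
Σ(x_t−x̄)(x_{t+1}−x̄) = (12.7778) + (28.1111) + (9.7778) + (-8.8889) + (41.1111) = 82.8889
Denominator Σ(x_t−x̄)² = 245.3333
r_1 = 82.8889 / 245.3333 = 0.338

0.338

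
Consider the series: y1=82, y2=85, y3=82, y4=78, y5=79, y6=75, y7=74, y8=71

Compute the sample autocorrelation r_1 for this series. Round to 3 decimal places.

Mean ȳ = (82 + 85 + 82 + 78 + 79 + 75 + 74 + 71)/8 = 78.2500
Deviations from mean: 3.7500, 6.7500, 3.7500, -0.2500, 0.7500, -3.2500, -4.2500, -7.2500
Numerator Σ_{t=1}^{7}(y_t−ȳ)(y_{t+1}−ȳ) = 91.6875
Denominator Σ(y_t−ȳ)² = 155.5000
r_1 = 91.6875 / 155.5000 = 0.590

0.590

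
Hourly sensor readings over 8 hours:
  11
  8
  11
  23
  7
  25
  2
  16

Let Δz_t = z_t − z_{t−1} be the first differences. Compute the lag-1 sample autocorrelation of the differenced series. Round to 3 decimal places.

-0.810

First differences Δz: -3, 3, 12, -16, 18, -23, 14
Mean of differences = 0.7143
Numerator Σ(Δz_t−Δz̄)(Δz_{t+1}−Δz̄) = -1185.2245
Denominator Σ(Δz_t−Δz̄)² = 1463.4286
r_1(Δz) = -1185.2245 / 1463.4286 = -0.810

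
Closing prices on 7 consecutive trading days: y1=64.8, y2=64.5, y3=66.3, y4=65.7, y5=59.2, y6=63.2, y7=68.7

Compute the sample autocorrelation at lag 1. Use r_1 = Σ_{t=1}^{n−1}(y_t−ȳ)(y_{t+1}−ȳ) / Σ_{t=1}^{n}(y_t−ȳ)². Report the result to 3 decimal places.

Mean ȳ = (64.8 + 64.5 + 66.3 + 65.7 + 59.2 + 63.2 + 68.7)/7 = 64.6286
Deviations from mean: 0.1714, -0.1286, 1.6714, 1.0714, -5.4286, -1.4286, 4.0714
Σ(y_t−ȳ)(y_{t+1}−ȳ) = (-0.0220) + (-0.2149) + (1.7908) + (-5.8163) + (7.7551) + (-5.8163) = -2.3237
Denominator Σ(y_t−ȳ)² = 52.0743
r_1 = -2.3237 / 52.0743 = -0.045

-0.045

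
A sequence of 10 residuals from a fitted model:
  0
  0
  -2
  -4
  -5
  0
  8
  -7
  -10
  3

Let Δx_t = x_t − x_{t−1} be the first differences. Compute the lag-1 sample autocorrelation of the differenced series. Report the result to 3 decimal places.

First differences Δx: 0, -2, -2, -1, 5, 8, -15, -3, 13
Mean of differences = 0.3333
Numerator Σ(Δx_t−Δx̄)(Δx_{t+1}−Δx̄) = -69.7778
Denominator Σ(Δx_t−Δx̄)² = 500.0000
r_1(Δx) = -69.7778 / 500.0000 = -0.140

-0.140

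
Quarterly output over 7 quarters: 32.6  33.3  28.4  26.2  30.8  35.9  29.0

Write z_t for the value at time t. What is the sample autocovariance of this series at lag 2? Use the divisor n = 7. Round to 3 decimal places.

-5.528

Mean z̄ = (32.6 + 33.3 + 28.4 + 26.2 + 30.8 + 35.9 + 29.0)/7 = 30.8857
Σ_{t=1}^{5}(z_t−z̄)(z_{t+2}−z̄) = -38.6947
γ_2 = -38.6947 / 7 = -5.528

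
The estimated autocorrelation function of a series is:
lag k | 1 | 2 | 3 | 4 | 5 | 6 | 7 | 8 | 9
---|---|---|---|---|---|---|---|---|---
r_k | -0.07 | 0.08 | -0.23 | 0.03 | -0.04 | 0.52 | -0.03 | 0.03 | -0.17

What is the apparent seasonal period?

6

The largest autocorrelation is r_6 = 0.52; the remaining lags stay at or below 0.08.
The dominant spike at lag 6 indicates a seasonal period of 6.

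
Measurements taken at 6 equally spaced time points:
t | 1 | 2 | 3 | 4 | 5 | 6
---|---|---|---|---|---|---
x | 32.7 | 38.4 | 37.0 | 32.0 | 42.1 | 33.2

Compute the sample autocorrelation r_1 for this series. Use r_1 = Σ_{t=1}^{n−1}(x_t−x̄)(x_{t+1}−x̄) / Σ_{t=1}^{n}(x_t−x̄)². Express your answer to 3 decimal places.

-0.642

Mean x̄ = (32.7 + 38.4 + 37.0 + 32.0 + 42.1 + 33.2)/6 = 35.9000
Σ(x_t−x̄)(x_{t+1}−x̄) = (-8.0000) + (2.7500) + (-4.2900) + (-24.1800) + (-16.7400) = -50.4600
Denominator Σ(x_t−x̄)² = 78.6400
r_1 = -50.4600 / 78.6400 = -0.642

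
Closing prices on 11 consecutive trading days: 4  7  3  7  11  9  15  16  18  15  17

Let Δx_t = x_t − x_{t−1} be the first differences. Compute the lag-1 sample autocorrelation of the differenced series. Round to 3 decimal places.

-0.490

First differences Δx: 3, -4, 4, 4, -2, 6, 1, 2, -3, 2
Mean of differences = 1.3000
Numerator Σ(Δx_t−Δx̄)(Δx_{t+1}−Δx̄) = -48.0900
Denominator Σ(Δx_t−Δx̄)² = 98.1000
r_1(Δx) = -48.0900 / 98.1000 = -0.490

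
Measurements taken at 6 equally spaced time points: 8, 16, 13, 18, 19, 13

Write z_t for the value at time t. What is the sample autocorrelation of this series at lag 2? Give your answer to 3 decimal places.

0.037

Mean z̄ = (8 + 16 + 13 + 18 + 19 + 13)/6 = 14.5000
Deviations from mean: -6.5000, 1.5000, -1.5000, 3.5000, 4.5000, -1.5000
Numerator Σ_{t=1}^{4}(z_t−z̄)(z_{t+2}−z̄) = 3.0000
Denominator Σ(z_t−z̄)² = 81.5000
r_2 = 3.0000 / 81.5000 = 0.037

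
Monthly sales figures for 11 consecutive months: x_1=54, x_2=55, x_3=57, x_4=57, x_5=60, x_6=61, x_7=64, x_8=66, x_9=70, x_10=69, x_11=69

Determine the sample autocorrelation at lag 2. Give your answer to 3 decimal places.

0.520

Mean x̄ = (54 + 55 + 57 + 57 + 60 + 61 + 64 + 66 + 70 + 69 + 69)/11 = 62.0000
Numerator Σ_{t=1}^{9}(x_t−x̄)(x_{t+2}−x̄) = 182.0000
Denominator Σ(x_t−x̄)² = 350.0000
r_2 = 182.0000 / 350.0000 = 0.520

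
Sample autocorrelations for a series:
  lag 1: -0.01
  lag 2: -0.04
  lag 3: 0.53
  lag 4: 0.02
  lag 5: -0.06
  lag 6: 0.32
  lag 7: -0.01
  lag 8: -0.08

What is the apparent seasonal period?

3

The largest autocorrelation is r_3 = 0.53, with a weaker echo at lag 6 (0.32); the remaining lags stay at or below 0.02.
The dominant spike at lag 3 indicates a seasonal period of 3.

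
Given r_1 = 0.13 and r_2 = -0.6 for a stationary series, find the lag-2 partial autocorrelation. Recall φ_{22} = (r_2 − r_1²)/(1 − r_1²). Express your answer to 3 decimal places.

-0.628

φ_{22} = (r_2 − r_1²) / (1 − r_1²)
r_1² = (0.13)² = 0.0169
Numerator = -0.6 − 0.0169 = -0.6169; denominator = 1 − 0.0169 = 0.9831
φ_{22} = -0.6169 / 0.9831 = -0.628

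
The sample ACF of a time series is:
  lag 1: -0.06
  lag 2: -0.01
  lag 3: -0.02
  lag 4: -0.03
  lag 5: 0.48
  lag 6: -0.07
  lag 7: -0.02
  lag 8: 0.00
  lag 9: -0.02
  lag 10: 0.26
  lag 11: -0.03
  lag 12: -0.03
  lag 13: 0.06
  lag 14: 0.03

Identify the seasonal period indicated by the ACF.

The largest autocorrelation is r_5 = 0.48, with a weaker echo at lag 10 (0.26); the remaining lags stay at or below 0.06.
The dominant spike at lag 5 indicates a seasonal period of 5.

5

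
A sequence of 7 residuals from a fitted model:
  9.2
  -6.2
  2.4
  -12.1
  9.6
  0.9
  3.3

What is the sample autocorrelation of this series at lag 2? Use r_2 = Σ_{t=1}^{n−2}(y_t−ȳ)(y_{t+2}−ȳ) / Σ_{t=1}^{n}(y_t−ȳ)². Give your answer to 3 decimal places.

Mean ȳ = (9.2 − 6.2 + 2.4 − 12.1 + 9.6 + 0.9 + 3.3)/7 = 1.0143
Σ(y_t−ȳ)(y_{t+2}−ȳ) = (11.3431) + (94.6102) + (11.8973) + (1.4988) + (19.6245) = 138.9739
Denominator Σ(y_t−ȳ)² = 371.9086
r_2 = 138.9739 / 371.9086 = 0.374

0.374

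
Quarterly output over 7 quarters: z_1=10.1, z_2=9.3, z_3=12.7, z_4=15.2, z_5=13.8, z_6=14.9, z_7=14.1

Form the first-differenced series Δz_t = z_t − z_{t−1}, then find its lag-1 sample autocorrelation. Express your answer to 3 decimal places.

-0.220

First differences Δz: -0.8, 3.4, 2.5, -1.4, 1.1, -0.8
Mean of differences = 0.6667
Numerator Σ(Δz_t−Δz̄)(Δz_{t+1}−Δz̄) = -4.3178
Denominator Σ(Δz_t−Δz̄)² = 19.5933
r_1(Δz) = -4.3178 / 19.5933 = -0.220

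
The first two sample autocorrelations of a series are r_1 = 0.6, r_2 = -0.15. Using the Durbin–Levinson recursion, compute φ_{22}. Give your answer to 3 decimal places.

φ_{22} = (r_2 − r_1²) / (1 − r_1²)
r_1² = (0.6)² = 0.36
Numerator = -0.15 − 0.3600 = -0.5100; denominator = 1 − 0.3600 = 0.6400
φ_{22} = -0.5100 / 0.6400 = -0.797

-0.797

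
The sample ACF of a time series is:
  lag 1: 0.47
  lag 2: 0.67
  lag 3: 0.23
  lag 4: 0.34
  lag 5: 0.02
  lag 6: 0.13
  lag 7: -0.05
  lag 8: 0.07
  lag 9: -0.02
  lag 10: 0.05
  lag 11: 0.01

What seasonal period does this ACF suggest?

2

The largest autocorrelation is r_2 = 0.67; the remaining lags stay at or below 0.47.
The dominant spike at lag 2 indicates a seasonal period of 2.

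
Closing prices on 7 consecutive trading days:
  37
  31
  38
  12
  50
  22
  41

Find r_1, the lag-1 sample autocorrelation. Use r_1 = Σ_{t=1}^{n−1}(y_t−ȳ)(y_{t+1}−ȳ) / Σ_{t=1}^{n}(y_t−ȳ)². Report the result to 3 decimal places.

-0.786

Mean ȳ = (37 + 31 + 38 + 12 + 50 + 22 + 41)/7 = 33.0000
Numerator Σ_{t=1}^{6}(y_t−ȳ)(y_{t+1}−ȳ) = -755.0000
Denominator Σ(y_t−ȳ)² = 960.0000
r_1 = -755.0000 / 960.0000 = -0.786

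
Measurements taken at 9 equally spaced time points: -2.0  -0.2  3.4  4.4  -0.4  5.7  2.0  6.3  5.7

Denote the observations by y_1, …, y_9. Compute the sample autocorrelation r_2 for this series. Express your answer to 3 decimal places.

0.073

Mean ȳ = (-2.0 − 0.2 + 3.4 + 4.4 − 0.4 + 5.7 + 2.0 + 6.3 + 5.7)/9 = 2.7667
Σ(y_t−ȳ)(y_{t+2}−ȳ) = (-3.0189) + (-4.8456) + (-2.0056) + (4.7911) + (2.4278) + (10.3644) + (-2.2489) = 5.4644
Denominator Σ(y_t−ȳ)² = 74.9000
r_2 = 5.4644 / 74.9000 = 0.073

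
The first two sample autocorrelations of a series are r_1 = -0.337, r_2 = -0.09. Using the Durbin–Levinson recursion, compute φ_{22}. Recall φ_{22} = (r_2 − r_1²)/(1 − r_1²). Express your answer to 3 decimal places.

φ_{22} = (r_2 − r_1²) / (1 − r_1²)
r_1² = (-0.337)² = 0.113569
Numerator = -0.09 − 0.1136 = -0.2036; denominator = 1 − 0.1136 = 0.8864
φ_{22} = -0.2036 / 0.8864 = -0.230

-0.230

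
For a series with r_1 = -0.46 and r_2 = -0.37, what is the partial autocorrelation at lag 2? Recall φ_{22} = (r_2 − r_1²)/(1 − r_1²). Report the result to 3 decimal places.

-0.738

φ_{22} = (r_2 − r_1²) / (1 − r_1²)
r_1² = (-0.46)² = 0.2116
Numerator = -0.37 − 0.2116 = -0.5816; denominator = 1 − 0.2116 = 0.7884
φ_{22} = -0.5816 / 0.7884 = -0.738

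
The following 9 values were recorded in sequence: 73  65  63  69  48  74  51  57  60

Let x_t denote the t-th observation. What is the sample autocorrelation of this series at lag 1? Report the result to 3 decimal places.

Mean x̄ = (73 + 65 + 63 + 69 + 48 + 74 + 51 + 57 + 60)/9 = 62.2222
Numerator Σ_{t=1}^{8}(x_t−x̄)(x_{t+1}−x̄) = -288.4938
Denominator Σ(x_t−x̄)² = 669.5556
r_1 = -288.4938 / 669.5556 = -0.431

-0.431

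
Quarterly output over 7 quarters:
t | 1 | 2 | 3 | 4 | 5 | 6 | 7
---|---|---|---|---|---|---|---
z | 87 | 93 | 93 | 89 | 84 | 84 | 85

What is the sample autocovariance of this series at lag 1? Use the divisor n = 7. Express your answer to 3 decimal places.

Mean z̄ = (87 + 93 + 93 + 89 + 84 + 84 + 85)/7 = 87.8571
Σ_{t=1}^{6}(z_t−z̄)(z_{t+1}−z̄) = 49.4082
γ_1 = 49.4082 / 7 = 7.058

7.058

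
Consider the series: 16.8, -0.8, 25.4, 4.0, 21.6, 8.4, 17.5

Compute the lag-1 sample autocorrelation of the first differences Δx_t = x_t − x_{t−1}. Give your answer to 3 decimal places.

First differences Δx: -17.6, 26.2, -21.4, 17.6, -13.2, 9.1
Mean of differences = 0.1167
Numerator Σ(Δx_t−Δx̄)(Δx_{t+1}−Δx̄) = -1751.9669
Denominator Σ(Δx_t−Δx̄)² = 2020.8883
r_1(Δx) = -1751.9669 / 2020.8883 = -0.867

-0.867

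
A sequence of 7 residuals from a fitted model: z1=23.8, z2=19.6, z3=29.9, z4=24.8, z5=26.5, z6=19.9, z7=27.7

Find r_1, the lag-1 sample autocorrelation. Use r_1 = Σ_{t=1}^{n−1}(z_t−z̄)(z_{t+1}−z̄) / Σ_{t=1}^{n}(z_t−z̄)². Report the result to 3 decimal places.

-0.500

Mean z̄ = (23.8 + 19.6 + 29.9 + 24.8 + 26.5 + 19.9 + 27.7)/7 = 24.6000
Deviations from mean: -0.8000, -5.0000, 5.3000, 0.2000, 1.9000, -4.7000, 3.1000
Σ(z_t−z̄)(z_{t+1}−z̄) = (4.0000) + (-26.5000) + (1.0600) + (0.3800) + (-8.9300) + (-14.5700) = -44.5600
Denominator Σ(z_t−z̄)² = 89.0800
r_1 = -44.5600 / 89.0800 = -0.500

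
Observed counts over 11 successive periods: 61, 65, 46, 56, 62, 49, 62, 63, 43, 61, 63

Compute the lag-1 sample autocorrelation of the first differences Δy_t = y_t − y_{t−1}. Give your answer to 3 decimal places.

First differences Δy: 4, -19, 10, 6, -13, 13, 1, -20, 18, 2
Mean of differences = 0.2000
Numerator Σ(Δy_t−Δȳ)(Δy_{t+1}−Δȳ) = -783.2400
Denominator Σ(Δy_t−Δȳ)² = 1579.6000
r_1(Δy) = -783.2400 / 1579.6000 = -0.496

-0.496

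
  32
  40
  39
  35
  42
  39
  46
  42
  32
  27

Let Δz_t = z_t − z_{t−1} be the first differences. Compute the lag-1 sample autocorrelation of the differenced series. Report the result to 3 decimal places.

First differences Δz: 8, -1, -4, 7, -3, 7, -4, -10, -5
Mean of differences = -0.5556
Numerator Σ(Δz_t−Δz̄)(Δz_{t+1}−Δz̄) = -16.7531
Denominator Σ(Δz_t−Δz̄)² = 326.2222
r_1(Δz) = -16.7531 / 326.2222 = -0.051

-0.051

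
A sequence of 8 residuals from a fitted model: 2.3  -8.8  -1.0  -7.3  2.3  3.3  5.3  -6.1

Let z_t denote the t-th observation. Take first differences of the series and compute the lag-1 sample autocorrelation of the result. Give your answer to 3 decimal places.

First differences Δz: -11.1, 7.8, -6.3, 9.6, 1.0, 2.0, -11.4
Mean of differences = -1.2000
Numerator Σ(Δz_t−Δz̄)(Δz_{t+1}−Δz̄) = -191.9200
Denominator Σ(Δz_t−Δz̄)² = 440.7800
r_1(Δz) = -191.9200 / 440.7800 = -0.435

-0.435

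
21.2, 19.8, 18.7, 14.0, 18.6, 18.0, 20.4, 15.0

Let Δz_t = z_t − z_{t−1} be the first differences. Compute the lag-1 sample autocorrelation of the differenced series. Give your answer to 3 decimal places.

-0.424

First differences Δz: -1.4, -1.1, -4.7, 4.6, -0.6, 2.4, -5.4
Mean of differences = -0.8857
Numerator Σ(Δz_t−Δz̄)(Δz_{t+1}−Δz̄) = -32.3231
Denominator Σ(Δz_t−Δz̄)² = 76.2086
r_1(Δz) = -32.3231 / 76.2086 = -0.424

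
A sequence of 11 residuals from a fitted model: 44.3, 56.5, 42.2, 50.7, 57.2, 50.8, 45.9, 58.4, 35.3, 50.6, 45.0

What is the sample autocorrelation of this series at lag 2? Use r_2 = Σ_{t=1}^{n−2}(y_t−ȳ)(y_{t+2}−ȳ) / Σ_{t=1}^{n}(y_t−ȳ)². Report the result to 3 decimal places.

Mean ȳ = (44.3 + 56.5 + 42.2 + 50.7 + 57.2 + 50.8 + 45.9 + 58.4 + 35.3 + 50.6 + 45.0)/11 = 48.8091
Numerator Σ_{t=1}^{9}(y_t−ȳ)(y_{t+2}−ȳ) = 95.2698
Denominator Σ(y_t−ȳ)² = 501.7691
r_2 = 95.2698 / 501.7691 = 0.190

0.190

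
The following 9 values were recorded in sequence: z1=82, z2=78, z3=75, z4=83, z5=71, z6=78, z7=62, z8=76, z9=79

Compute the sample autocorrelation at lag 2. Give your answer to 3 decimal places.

0.170

Mean z̄ = (82 + 78 + 75 + 83 + 71 + 78 + 62 + 76 + 79)/9 = 76.0000
Σ(z_t−z̄)(z_{t+2}−z̄) = (-6.0000) + (14.0000) + (5.0000) + (14.0000) + (70.0000) + (0.0000) + (-42.0000) = 55.0000
Denominator Σ(z_t−z̄)² = 324.0000
r_2 = 55.0000 / 324.0000 = 0.170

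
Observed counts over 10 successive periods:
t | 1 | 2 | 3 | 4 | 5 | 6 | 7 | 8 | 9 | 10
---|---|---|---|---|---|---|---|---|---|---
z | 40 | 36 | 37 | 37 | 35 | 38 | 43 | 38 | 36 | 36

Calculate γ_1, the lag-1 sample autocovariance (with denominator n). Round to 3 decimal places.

Mean z̄ = (40 + 36 + 37 + 37 + 35 + 38 + 43 + 38 + 36 + 36)/10 = 37.6000
Σ_{t=1}^{9}(z_t−z̄)(z_{t+1}−z̄) = 4.2400
γ_1 = 4.2400 / 10 = 0.424

0.424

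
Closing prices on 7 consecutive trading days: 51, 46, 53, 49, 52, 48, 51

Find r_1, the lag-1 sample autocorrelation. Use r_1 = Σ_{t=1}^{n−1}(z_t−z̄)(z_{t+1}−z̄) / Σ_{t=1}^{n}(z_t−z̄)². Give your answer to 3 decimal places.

-0.750

Mean z̄ = (51 + 46 + 53 + 49 + 52 + 48 + 51)/7 = 50.0000
Deviations from mean: 1.0000, -4.0000, 3.0000, -1.0000, 2.0000, -2.0000, 1.0000
Σ(z_t−z̄)(z_{t+1}−z̄) = (-4.0000) + (-12.0000) + (-3.0000) + (-2.0000) + (-4.0000) + (-2.0000) = -27.0000
Denominator Σ(z_t−z̄)² = 36.0000
r_1 = -27.0000 / 36.0000 = -0.750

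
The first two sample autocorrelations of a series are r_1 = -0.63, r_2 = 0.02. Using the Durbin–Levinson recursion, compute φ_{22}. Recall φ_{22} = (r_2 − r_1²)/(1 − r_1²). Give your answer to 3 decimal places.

φ_{22} = (r_2 − r_1²) / (1 − r_1²)
r_1² = (-0.63)² = 0.3969
Numerator = 0.02 − 0.3969 = -0.3769; denominator = 1 − 0.3969 = 0.6031
φ_{22} = -0.3769 / 0.6031 = -0.625

-0.625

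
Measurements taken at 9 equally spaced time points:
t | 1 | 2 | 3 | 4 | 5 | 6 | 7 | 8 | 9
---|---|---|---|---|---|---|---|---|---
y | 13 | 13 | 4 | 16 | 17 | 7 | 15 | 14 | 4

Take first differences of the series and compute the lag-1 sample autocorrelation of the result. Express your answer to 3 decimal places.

First differences Δy: 0, -9, 12, 1, -10, 8, -1, -10
Mean of differences = -1.1250
Numerator Σ(Δy_t−Δȳ)(Δy_{t+1}−Δȳ) = -184.1406
Denominator Σ(Δy_t−Δȳ)² = 480.8750
r_1(Δy) = -184.1406 / 480.8750 = -0.383

-0.383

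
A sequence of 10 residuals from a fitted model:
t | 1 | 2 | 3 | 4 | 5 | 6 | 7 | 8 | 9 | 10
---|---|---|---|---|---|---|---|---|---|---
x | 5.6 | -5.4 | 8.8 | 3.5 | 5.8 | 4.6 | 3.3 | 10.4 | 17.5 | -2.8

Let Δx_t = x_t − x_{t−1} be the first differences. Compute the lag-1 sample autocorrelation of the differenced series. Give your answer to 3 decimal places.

First differences Δx: -11.0, 14.2, -5.3, 2.3, -1.2, -1.3, 7.1, 7.1, -20.3
Mean of differences = -0.9333
Numerator Σ(Δx_t−Δx̄)(Δx_{t+1}−Δx̄) = -327.2978
Denominator Σ(Δx_t−Δx̄)² = 864.2200
r_1(Δx) = -327.2978 / 864.2200 = -0.379

-0.379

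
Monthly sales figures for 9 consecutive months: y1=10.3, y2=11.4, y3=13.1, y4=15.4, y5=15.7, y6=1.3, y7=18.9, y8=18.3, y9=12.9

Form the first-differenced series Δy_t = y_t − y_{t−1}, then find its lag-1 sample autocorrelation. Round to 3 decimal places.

First differences Δy: 1.1, 1.7, 2.3, 0.3, -14.4, 17.6, -0.6, -5.4
Mean of differences = 0.3250
Numerator Σ(Δy_t−Δȳ)(Δy_{t+1}−Δȳ) = -260.9581
Denominator Σ(Δy_t−Δȳ)² = 555.2750
r_1(Δy) = -260.9581 / 555.2750 = -0.470

-0.470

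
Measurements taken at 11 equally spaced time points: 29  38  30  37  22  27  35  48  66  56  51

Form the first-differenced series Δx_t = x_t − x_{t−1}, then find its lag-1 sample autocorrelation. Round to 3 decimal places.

-0.097

First differences Δx: 9, -8, 7, -15, 5, 8, 13, 18, -10, -5
Mean of differences = 2.2000
Numerator Σ(Δx_t−Δx̄)(Δx_{t+1}−Δx̄) = -104.4400
Denominator Σ(Δx_t−Δx̄)² = 1077.6000
r_1(Δx) = -104.4400 / 1077.6000 = -0.097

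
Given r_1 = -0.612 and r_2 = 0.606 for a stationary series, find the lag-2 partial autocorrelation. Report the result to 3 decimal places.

0.370

φ_{22} = (r_2 − r_1²) / (1 − r_1²)
r_1² = (-0.612)² = 0.374544
Numerator = 0.606 − 0.3745 = 0.2315; denominator = 1 − 0.3745 = 0.6255
φ_{22} = 0.2315 / 0.6255 = 0.370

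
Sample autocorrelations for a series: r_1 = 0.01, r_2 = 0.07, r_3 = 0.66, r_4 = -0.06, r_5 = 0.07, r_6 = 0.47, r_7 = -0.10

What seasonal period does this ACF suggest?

3

The largest autocorrelation is r_3 = 0.66, with a weaker echo at lag 6 (0.47); the remaining lags stay at or below 0.07.
The dominant spike at lag 3 indicates a seasonal period of 3.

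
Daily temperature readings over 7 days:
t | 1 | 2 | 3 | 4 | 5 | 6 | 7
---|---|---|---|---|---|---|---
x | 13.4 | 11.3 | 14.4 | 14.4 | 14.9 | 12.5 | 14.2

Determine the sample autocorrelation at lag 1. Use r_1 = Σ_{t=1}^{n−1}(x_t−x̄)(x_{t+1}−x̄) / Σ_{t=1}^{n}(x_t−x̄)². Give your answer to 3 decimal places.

Mean x̄ = (13.4 + 11.3 + 14.4 + 14.4 + 14.9 + 12.5 + 14.2)/7 = 13.5857
Deviations from mean: -0.1857, -2.2857, 0.8143, 0.8143, 1.3143, -1.0857, 0.6143
Σ(x_t−x̄)(x_{t+1}−x̄) = (0.4245) + (-1.8612) + (0.6631) + (1.0702) + (-1.4269) + (-0.6669) = -1.7973
Denominator Σ(x_t−x̄)² = 9.8686
r_1 = -1.7973 / 9.8686 = -0.182

-0.182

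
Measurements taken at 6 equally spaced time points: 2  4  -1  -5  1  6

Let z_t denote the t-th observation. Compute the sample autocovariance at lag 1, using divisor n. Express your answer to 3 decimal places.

Mean z̄ = (2 + 4 − 1 − 5 + 1 + 6)/6 = 1.1667
Σ_{t=1}^{5}(z_t−z̄)(z_{t+1}−z̄) = 9.8056
γ_1 = 9.8056 / 6 = 1.634

1.634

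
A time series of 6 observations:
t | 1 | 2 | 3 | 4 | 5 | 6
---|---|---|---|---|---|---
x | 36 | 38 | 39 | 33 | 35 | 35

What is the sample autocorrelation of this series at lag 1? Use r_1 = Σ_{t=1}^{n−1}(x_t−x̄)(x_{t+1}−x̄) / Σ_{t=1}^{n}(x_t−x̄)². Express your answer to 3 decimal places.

Mean x̄ = (36 + 38 + 39 + 33 + 35 + 35)/6 = 36.0000
Deviations from mean: 0.0000, 2.0000, 3.0000, -3.0000, -1.0000, -1.0000
Σ(x_t−x̄)(x_{t+1}−x̄) = (0.0000) + (6.0000) + (-9.0000) + (3.0000) + (1.0000) = 1.0000
Denominator Σ(x_t−x̄)² = 24.0000
r_1 = 1.0000 / 24.0000 = 0.042

0.042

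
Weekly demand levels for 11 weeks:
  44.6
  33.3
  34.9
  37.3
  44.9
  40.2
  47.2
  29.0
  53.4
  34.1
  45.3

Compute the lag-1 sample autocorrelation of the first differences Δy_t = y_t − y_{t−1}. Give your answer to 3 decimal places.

-0.783

First differences Δy: -11.3, 1.6, 2.4, 7.6, -4.7, 7.0, -18.2, 24.4, -19.3, 11.2
Mean of differences = 0.0700
Numerator Σ(Δy_t−Δȳ)(Δy_{t+1}−Δȳ) = -1323.2409
Denominator Σ(Δy_t−Δȳ)² = 1689.3410
r_1(Δy) = -1323.2409 / 1689.3410 = -0.783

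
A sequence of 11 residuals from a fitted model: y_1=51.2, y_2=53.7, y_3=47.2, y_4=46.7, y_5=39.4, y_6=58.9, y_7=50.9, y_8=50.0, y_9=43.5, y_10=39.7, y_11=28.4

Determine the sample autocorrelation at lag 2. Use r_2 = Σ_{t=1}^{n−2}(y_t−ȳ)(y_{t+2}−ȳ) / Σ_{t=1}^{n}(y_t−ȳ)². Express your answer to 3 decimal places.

0.048

Mean ȳ = (51.2 + 53.7 + 47.2 + 46.7 + 39.4 + 58.9 + 50.9 + 50.0 + 43.5 + 39.7 + 28.4)/11 = 46.3273
Numerator Σ_{t=1}^{9}(y_t−ȳ)(y_{t+2}−ȳ) = 33.5576
Denominator Σ(y_t−ȳ)² = 692.7618
r_2 = 33.5576 / 692.7618 = 0.048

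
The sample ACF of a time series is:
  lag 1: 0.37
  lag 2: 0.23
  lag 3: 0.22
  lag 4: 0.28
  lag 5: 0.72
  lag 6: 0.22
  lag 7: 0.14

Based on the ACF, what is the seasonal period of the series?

5

The largest autocorrelation is r_5 = 0.72; the remaining lags stay at or below 0.37. The elevated value at lag 1 (0.37), dropping to 0.23 at lag 2, reflects decaying short-term dependence rather than seasonality.
The dominant spike at lag 5 indicates a seasonal period of 5.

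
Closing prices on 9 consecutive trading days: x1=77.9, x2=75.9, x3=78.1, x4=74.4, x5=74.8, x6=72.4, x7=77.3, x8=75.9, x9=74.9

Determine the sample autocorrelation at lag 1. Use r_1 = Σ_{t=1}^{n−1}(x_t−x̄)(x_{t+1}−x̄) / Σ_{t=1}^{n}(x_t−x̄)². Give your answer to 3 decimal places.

-0.115

Mean x̄ = (77.9 + 75.9 + 78.1 + 74.4 + 74.8 + 72.4 + 77.3 + 75.9 + 74.9)/9 = 75.7333
Numerator Σ_{t=1}^{8}(x_t−x̄)(x_{t+1}−x̄) = -3.1444
Denominator Σ(x_t−x̄)² = 27.2600
r_1 = -3.1444 / 27.2600 = -0.115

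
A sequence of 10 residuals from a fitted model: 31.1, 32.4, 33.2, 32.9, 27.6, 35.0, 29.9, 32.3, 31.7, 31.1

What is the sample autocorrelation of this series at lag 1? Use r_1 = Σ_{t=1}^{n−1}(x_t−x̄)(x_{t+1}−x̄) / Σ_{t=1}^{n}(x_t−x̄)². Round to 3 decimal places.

Mean x̄ = (31.1 + 32.4 + 33.2 + 32.9 + 27.6 + 35.0 + 29.9 + 32.3 + 31.7 + 31.1)/10 = 31.7200
Numerator Σ_{t=1}^{9}(x_t−x̄)(x_{t+1}−x̄) = -23.0684
Denominator Σ(x_t−x̄)² = 36.1960
r_1 = -23.0684 / 36.1960 = -0.637

-0.637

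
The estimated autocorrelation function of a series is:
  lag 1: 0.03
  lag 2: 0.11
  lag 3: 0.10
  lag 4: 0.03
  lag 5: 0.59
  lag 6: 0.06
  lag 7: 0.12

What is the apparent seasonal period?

5

The largest autocorrelation is r_5 = 0.59; the remaining lags stay at or below 0.12.
The dominant spike at lag 5 indicates a seasonal period of 5.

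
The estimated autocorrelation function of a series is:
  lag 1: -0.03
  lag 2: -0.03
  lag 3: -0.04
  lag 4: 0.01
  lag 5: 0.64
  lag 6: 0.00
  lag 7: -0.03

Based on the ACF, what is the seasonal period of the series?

5

The largest autocorrelation is r_5 = 0.64; the remaining lags stay at or below 0.01.
The dominant spike at lag 5 indicates a seasonal period of 5.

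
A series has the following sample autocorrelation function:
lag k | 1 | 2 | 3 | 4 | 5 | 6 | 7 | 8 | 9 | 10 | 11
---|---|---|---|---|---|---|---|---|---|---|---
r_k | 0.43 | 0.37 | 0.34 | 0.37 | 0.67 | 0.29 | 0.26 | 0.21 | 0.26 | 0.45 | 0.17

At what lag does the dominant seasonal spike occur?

The largest autocorrelation is r_5 = 0.67, with a weaker echo at lag 10 (0.45); the remaining lags stay at or below 0.43. The elevated value at lag 1 (0.43), dropping to 0.37 at lag 2, reflects decaying short-term dependence rather than seasonality.
The dominant spike at lag 5 indicates a seasonal period of 5.

5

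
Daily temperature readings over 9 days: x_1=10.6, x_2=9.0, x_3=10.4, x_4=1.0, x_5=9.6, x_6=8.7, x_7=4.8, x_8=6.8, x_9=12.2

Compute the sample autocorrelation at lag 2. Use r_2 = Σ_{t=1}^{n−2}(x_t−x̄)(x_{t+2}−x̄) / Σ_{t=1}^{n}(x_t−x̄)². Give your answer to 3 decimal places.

-0.217

Mean x̄ = (10.6 + 9.0 + 10.4 + 1.0 + 9.6 + 8.7 + 4.8 + 6.8 + 12.2)/9 = 8.1222
Numerator Σ_{t=1}^{7}(x_t−x̄)(x_{t+2}−x̄) = -20.5777
Denominator Σ(x_t−x̄)² = 94.7556
r_2 = -20.5777 / 94.7556 = -0.217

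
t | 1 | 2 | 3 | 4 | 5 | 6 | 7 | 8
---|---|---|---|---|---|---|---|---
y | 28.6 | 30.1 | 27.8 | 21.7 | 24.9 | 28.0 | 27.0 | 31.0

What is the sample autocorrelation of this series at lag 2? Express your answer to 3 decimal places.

Mean ȳ = (28.6 + 30.1 + 27.8 + 21.7 + 24.9 + 28.0 + 27.0 + 31.0)/8 = 27.3875
Σ(y_t−ȳ)(y_{t+2}−ȳ) = (0.5002) + (-15.4273) + (-1.0261) + (-3.4836) + (0.9639) + (2.2127) = -16.2603
Denominator Σ(y_t−ȳ)² = 61.1088
r_2 = -16.2603 / 61.1088 = -0.266

-0.266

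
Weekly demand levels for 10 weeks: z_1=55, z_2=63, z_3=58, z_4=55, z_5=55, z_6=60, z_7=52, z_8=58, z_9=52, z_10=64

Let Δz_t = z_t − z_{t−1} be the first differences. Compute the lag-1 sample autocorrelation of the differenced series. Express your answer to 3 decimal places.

First differences Δz: 8, -5, -3, 0, 5, -8, 6, -6, 12
Mean of differences = 1.0000
Numerator Σ(Δz_t−Δz̄)(Δz_{t+1}−Δz̄) = -211.0000
Denominator Σ(Δz_t−Δz̄)² = 394.0000
r_1(Δz) = -211.0000 / 394.0000 = -0.536

-0.536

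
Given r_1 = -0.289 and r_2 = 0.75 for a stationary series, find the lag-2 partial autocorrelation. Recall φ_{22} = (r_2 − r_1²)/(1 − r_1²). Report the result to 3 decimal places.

φ_{22} = (r_2 − r_1²) / (1 − r_1²)
r_1² = (-0.289)² = 0.083521
Numerator = 0.75 − 0.0835 = 0.6665; denominator = 1 − 0.0835 = 0.9165
φ_{22} = 0.6665 / 0.9165 = 0.727

0.727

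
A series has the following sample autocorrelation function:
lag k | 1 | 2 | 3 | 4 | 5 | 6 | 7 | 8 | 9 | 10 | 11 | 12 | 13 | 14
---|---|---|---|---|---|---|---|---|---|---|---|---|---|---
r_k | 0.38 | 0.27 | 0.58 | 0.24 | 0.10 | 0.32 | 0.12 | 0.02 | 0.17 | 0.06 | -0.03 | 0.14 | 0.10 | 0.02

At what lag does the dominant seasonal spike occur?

The largest autocorrelation is r_3 = 0.58; the remaining lags stay at or below 0.38. The elevated value at lag 1 (0.38), dropping to 0.27 at lag 2, reflects decaying short-term dependence rather than seasonality.
The dominant spike at lag 3 indicates a seasonal period of 3.

3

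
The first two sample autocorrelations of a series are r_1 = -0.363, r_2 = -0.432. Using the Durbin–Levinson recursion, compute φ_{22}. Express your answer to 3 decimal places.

-0.649

φ_{22} = (r_2 − r_1²) / (1 − r_1²)
r_1² = (-0.363)² = 0.131769
Numerator = -0.432 − 0.1318 = -0.5638; denominator = 1 − 0.1318 = 0.8682
φ_{22} = -0.5638 / 0.8682 = -0.649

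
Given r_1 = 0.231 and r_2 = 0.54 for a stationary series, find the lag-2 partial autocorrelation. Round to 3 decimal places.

φ_{22} = (r_2 − r_1²) / (1 − r_1²)
r_1² = (0.231)² = 0.053361
Numerator = 0.54 − 0.0534 = 0.4866; denominator = 1 − 0.0534 = 0.9466
φ_{22} = 0.4866 / 0.9466 = 0.514

0.514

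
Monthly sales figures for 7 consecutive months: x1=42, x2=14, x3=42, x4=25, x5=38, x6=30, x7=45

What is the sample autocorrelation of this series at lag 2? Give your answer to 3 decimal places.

Mean x̄ = (42 + 14 + 42 + 25 + 38 + 30 + 45)/7 = 33.7143
Deviations from mean: 8.2857, -19.7143, 8.2857, -8.7143, 4.2857, -3.7143, 11.2857
Σ(x_t−x̄)(x_{t+2}−x̄) = (68.6531) + (171.7959) + (35.5102) + (32.3673) + (48.3673) = 356.6939
Denominator Σ(x_t−x̄)² = 761.4286
r_2 = 356.6939 / 761.4286 = 0.468

0.468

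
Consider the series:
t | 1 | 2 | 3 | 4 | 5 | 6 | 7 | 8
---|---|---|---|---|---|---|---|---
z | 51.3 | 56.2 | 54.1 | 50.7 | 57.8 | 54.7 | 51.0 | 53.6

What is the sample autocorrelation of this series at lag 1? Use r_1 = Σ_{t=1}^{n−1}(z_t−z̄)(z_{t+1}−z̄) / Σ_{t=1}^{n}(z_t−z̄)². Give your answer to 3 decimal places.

-0.362

Mean z̄ = (51.3 + 56.2 + 54.1 + 50.7 + 57.8 + 54.7 + 51.0 + 53.6)/8 = 53.6750
Σ(z_t−z̄)(z_{t+1}−z̄) = (-5.9969) + (1.0731) + (-1.2644) + (-12.2719) + (4.2281) + (-2.7419) + (0.2006) = -16.7731
Denominator Σ(z_t−z̄)² = 46.2750
r_1 = -16.7731 / 46.2750 = -0.362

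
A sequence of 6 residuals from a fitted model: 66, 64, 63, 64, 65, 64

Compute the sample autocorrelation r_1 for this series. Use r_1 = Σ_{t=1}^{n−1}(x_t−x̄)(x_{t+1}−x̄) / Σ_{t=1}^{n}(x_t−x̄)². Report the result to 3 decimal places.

-0.021

Mean x̄ = (66 + 64 + 63 + 64 + 65 + 64)/6 = 64.3333
Deviations from mean: 1.6667, -0.3333, -1.3333, -0.3333, 0.6667, -0.3333
Numerator Σ_{t=1}^{5}(x_t−x̄)(x_{t+1}−x̄) = -0.1111
Denominator Σ(x_t−x̄)² = 5.3333
r_1 = -0.1111 / 5.3333 = -0.021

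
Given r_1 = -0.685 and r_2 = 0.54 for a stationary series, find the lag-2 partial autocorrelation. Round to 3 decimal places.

φ_{22} = (r_2 − r_1²) / (1 − r_1²)
r_1² = (-0.685)² = 0.469225
Numerator = 0.54 − 0.4692 = 0.0708; denominator = 1 − 0.4692 = 0.5308
φ_{22} = 0.0708 / 0.5308 = 0.133

0.133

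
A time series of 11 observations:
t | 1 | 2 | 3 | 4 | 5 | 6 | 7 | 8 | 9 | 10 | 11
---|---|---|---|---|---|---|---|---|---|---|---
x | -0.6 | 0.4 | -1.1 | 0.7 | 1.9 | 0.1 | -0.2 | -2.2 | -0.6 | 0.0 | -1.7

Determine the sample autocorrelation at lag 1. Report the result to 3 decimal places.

0.109

Mean x̄ = (-0.6 + 0.4 − 1.1 + 0.7 + 1.9 + 0.1 − 0.2 − 2.2 − 0.6 + 0.0 − 1.7)/11 = -0.3000
Numerator Σ_{t=1}^{10}(x_t−x̄)(x_{t+1}−x̄) = 1.4200
Denominator Σ(x_t−x̄)² = 12.9800
r_1 = 1.4200 / 12.9800 = 0.109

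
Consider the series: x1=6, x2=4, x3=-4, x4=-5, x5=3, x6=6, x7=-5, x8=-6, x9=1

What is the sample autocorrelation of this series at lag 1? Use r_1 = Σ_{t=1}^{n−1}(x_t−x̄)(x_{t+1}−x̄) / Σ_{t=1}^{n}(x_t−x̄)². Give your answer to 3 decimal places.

Mean x̄ = (6 + 4 − 4 − 5 + 3 + 6 − 5 − 6 + 1)/9 = 0.0000
Numerator Σ_{t=1}^{8}(x_t−x̄)(x_{t+1}−x̄) = 25.0000
Denominator Σ(x_t−x̄)² = 200.0000
r_1 = 25.0000 / 200.0000 = 0.125

0.125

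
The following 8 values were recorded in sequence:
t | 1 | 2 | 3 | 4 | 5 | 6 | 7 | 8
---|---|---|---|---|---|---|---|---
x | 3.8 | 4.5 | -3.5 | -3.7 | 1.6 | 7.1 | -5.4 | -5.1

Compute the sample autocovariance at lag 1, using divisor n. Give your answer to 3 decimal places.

1.123

Mean x̄ = (3.8 + 4.5 − 3.5 − 3.7 + 1.6 + 7.1 − 5.4 − 5.1)/8 = -0.0875
Deviations: 3.8875, 4.5875, -3.4125, -3.6125, 1.6875, 7.1875, -5.3125, -5.0125
Σ_{t=1}^{7}(x_t−x̄)(x_{t+1}−x̄) = 8.9848
γ_1 = 8.9848 / 8 = 1.123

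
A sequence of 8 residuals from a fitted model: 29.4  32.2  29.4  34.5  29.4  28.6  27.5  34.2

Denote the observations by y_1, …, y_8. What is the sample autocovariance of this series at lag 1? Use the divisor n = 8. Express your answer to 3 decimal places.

Mean ȳ = (29.4 + 32.2 + 29.4 + 34.5 + 29.4 + 28.6 + 27.5 + 34.2)/8 = 30.6500
Σ_{t=1}^{7}(y_t−ȳ)(y_{t+1}−ȳ) = -15.6625
γ_1 = -15.6625 / 8 = -1.958

-1.958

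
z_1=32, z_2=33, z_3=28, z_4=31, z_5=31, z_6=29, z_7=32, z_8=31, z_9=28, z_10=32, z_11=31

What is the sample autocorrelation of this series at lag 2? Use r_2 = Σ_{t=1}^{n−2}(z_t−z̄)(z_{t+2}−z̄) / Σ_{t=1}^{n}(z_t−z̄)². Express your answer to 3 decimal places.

Mean z̄ = (32 + 33 + 28 + 31 + 31 + 29 + 32 + 31 + 28 + 32 + 31)/11 = 30.7273
Numerator Σ_{t=1}^{9}(z_t−z̄)(z_{t+2}−z̄) = -8.0579
Denominator Σ(z_t−z̄)² = 28.1818
r_2 = -8.0579 / 28.1818 = -0.286

-0.286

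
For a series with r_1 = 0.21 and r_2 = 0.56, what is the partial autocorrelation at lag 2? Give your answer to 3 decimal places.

φ_{22} = (r_2 − r_1²) / (1 − r_1²)
r_1² = (0.21)² = 0.0441
Numerator = 0.56 − 0.0441 = 0.5159; denominator = 1 − 0.0441 = 0.9559
φ_{22} = 0.5159 / 0.9559 = 0.540

0.540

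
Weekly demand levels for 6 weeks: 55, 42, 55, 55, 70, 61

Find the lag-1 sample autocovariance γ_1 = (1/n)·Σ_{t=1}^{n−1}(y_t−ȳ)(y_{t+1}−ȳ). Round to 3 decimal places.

14.259

Mean ȳ = (55 + 42 + 55 + 55 + 70 + 61)/6 = 56.3333
Σ_{t=1}^{5}(y_t−ȳ)(y_{t+1}−ȳ) = 85.5556
γ_1 = 85.5556 / 6 = 14.259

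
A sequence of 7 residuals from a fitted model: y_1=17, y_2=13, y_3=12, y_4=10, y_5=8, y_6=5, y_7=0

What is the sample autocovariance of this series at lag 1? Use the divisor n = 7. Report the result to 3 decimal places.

12.152

Mean ȳ = (17 + 13 + 12 + 10 + 8 + 5 + 0)/7 = 9.2857
Deviations: 7.7143, 3.7143, 2.7143, 0.7143, -1.2857, -4.2857, -9.2857
Σ_{t=1}^{6}(y_t−ȳ)(y_{t+1}−ȳ) = 85.0612
γ_1 = 85.0612 / 7 = 12.152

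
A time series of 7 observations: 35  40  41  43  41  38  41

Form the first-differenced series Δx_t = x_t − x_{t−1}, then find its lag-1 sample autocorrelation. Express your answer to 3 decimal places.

0.022

First differences Δx: 5, 1, 2, -2, -3, 3
Mean of differences = 1.0000
Numerator Σ(Δx_t−Δx̄)(Δx_{t+1}−Δx̄) = 1.0000
Denominator Σ(Δx_t−Δx̄)² = 46.0000
r_1(Δx) = 1.0000 / 46.0000 = 0.022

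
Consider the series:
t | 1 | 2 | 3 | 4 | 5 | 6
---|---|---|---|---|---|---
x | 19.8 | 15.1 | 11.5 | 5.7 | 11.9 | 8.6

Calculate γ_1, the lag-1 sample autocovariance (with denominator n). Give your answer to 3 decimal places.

Mean x̄ = (19.8 + 15.1 + 11.5 + 5.7 + 11.9 + 8.6)/6 = 12.1000
Deviations: 7.7000, 3.0000, -0.6000, -6.4000, -0.2000, -3.5000
Σ_{t=1}^{5}(x_t−x̄)(x_{t+1}−x̄) = 27.1200
γ_1 = 27.1200 / 6 = 4.520

4.520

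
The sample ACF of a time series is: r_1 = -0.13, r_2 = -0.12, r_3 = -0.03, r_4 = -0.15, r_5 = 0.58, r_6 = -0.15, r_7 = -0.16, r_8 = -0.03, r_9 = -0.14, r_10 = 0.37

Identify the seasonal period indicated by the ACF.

The largest autocorrelation is r_5 = 0.58, with a weaker echo at lag 10 (0.37); the remaining lags stay at or below -0.03.
The dominant spike at lag 5 indicates a seasonal period of 5.

5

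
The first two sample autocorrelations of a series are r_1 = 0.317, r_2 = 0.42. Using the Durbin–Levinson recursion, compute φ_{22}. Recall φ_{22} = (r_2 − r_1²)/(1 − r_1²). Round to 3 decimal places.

φ_{22} = (r_2 − r_1²) / (1 − r_1²)
r_1² = (0.317)² = 0.100489
Numerator = 0.42 − 0.1005 = 0.3195; denominator = 1 − 0.1005 = 0.8995
φ_{22} = 0.3195 / 0.8995 = 0.355

0.355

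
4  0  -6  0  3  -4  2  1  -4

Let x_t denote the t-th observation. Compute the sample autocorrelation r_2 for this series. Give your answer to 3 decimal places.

Mean x̄ = (4 + 0 − 6 + 0 + 3 − 4 + 2 + 1 − 4)/9 = -0.4444
Σ(x_t−x̄)(x_{t+2}−x̄) = (-24.6914) + (0.1975) + (-19.1358) + (-1.5802) + (8.4198) + (-5.1358) + (-8.6914) = -50.6173
Denominator Σ(x_t−x̄)² = 96.2222
r_2 = -50.6173 / 96.2222 = -0.526

-0.526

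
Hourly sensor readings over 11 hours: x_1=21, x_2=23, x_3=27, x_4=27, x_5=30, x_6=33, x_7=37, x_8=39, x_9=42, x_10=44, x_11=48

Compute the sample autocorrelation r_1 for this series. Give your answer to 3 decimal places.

0.716

Mean x̄ = (21 + 23 + 27 + 27 + 30 + 33 + 37 + 39 + 42 + 44 + 48)/11 = 33.7273
Numerator Σ_{t=1}^{10}(x_t−x̄)(x_{t+1}−x̄) = 571.8347
Denominator Σ(x_t−x̄)² = 798.1818
r_1 = 571.8347 / 798.1818 = 0.716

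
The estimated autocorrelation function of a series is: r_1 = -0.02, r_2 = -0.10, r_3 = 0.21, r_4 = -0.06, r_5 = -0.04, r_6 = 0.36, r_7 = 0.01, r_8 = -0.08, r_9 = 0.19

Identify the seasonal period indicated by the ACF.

The largest autocorrelation is r_6 = 0.36; the remaining lags stay at or below 0.21.
The dominant spike at lag 6 indicates a seasonal period of 6.

6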